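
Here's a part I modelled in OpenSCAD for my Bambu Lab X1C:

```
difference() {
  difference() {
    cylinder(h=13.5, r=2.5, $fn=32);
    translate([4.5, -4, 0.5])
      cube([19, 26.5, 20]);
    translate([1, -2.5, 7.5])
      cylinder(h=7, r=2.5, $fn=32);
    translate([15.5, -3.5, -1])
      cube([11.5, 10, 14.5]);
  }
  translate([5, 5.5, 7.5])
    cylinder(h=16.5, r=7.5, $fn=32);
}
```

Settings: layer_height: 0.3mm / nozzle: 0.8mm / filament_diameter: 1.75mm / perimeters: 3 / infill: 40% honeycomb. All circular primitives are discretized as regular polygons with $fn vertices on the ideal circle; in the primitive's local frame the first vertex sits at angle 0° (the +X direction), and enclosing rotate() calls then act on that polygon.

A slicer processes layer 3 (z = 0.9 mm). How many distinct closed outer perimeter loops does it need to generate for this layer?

At z = 0.9 mm: the r=2.5 cylinder gives a regular 32-gon of circumradius 2.5 (constant along its height); the 19×26.5 cube at (4.5, -4) contributes its full rectangle; the cylinder at (1, -2.5) is absent (z outside [7.5, 14.5]); the 11.5×10 cube at (15.5, -3.5) contributes its full rectangle; After the difference (first − rest): starting from the r=2.5 cylinder, the 19×26.5 cube at (4.5, -4) misses the remaining region (no effect); the 11.5×10 cube at (15.5, -3.5) misses the remaining region (no effect) — 1 connected region; the cylinder at (5, 5.5) is not intersected at this z (z outside [7.5, 24]); Taking the first minus the rest: none of the subtracted shapes is present at this height, so the result so far is unchanged — 1 connected region. The result has 1 disconnected region.

1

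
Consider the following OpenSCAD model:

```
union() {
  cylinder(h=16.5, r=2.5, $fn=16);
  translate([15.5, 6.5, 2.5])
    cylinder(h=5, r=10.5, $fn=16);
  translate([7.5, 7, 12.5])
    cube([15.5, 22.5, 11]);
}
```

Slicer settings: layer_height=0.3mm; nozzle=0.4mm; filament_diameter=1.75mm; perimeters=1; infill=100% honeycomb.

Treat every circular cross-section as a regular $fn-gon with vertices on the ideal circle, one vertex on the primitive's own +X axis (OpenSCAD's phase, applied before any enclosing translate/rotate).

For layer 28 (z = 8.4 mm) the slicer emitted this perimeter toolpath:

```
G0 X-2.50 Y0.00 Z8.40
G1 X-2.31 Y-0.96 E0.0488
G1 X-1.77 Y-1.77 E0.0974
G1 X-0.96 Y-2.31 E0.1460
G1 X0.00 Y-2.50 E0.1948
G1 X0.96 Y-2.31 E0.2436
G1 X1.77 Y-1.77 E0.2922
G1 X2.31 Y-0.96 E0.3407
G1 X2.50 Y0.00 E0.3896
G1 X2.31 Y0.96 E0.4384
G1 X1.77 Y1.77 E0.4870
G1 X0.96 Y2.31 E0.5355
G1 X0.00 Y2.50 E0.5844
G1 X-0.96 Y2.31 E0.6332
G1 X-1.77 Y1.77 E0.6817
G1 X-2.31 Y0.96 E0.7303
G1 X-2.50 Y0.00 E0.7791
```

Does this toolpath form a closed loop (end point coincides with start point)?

Start point (G0): (-2.50, 0.00). End point (last G1): the path returns to the start — closed.

yes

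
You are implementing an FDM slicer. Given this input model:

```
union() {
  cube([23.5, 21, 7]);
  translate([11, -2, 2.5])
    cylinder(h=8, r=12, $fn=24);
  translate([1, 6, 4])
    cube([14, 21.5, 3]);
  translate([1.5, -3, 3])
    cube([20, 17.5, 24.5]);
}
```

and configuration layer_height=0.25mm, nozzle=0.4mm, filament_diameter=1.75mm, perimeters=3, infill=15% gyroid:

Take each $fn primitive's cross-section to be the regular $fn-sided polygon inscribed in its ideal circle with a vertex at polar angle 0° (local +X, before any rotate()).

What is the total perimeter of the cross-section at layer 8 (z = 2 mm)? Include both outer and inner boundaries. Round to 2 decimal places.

89.00 mm

At z = 2 mm: the 23.5×21 cube contributes its full rectangle (perimeter 89.00 mm); the cylinder at (11, -2) does not reach this height (z outside [2.5, 10.5]); the cube at (1, 6) is absent (z outside [4, 7]); the cube at (1.5, -3) is absent (z outside [3, 27.5]); Combining (union): only the 23.5×21 cube is present, so the union is just that shape — boundary = 89.00 mm. Overall, the cross-section is a single solid region. Total boundary length (outer) = 89.00 mm.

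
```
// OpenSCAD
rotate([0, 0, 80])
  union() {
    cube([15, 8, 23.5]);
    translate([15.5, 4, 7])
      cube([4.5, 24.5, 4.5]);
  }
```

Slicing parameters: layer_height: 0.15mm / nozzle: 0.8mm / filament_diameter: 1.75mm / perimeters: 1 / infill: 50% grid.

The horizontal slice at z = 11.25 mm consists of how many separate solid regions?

2

At z = 11.25 mm: the 15×8 cube contributes its full rectangle; the cube at (15.5, 4) (footprint 4.5×24.5) is included at this height; Merging all regions: the 2 present regions are separate (no shared area or edge), so areas and boundary lengths simply add and each stays a separate island — 2 connected regions; (rotated 80° about Z; rotation is an isometry so areas/perimeters/island counts are preserved). The result has 2 disconnected regions.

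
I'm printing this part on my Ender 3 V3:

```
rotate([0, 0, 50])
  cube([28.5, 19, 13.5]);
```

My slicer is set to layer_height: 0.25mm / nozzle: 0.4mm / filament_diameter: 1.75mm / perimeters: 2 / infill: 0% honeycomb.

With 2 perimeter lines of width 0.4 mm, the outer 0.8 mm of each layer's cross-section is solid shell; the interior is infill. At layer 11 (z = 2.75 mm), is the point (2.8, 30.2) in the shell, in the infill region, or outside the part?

infill

At z = 2.75 mm: the cube (footprint 28.5×19) is included at this height; (rotated 50° about Z; rotation is an isometry so areas/perimeters/island counts are preserved). Overall, the cross-section is a single solid region. Undo the 50° rotation: the query point maps to (24.934, 17.267) in the un-rotated model frame. The nearest boundary edge runs (28.50, 19.00)→(0.00, 19.00); distance from the point to it = 1.73 mm. The point is inside the cross-section and 1.73 mm from the nearest boundary — more than the 0.8 mm shell width (2 × 0.4), so it's in the infill interior.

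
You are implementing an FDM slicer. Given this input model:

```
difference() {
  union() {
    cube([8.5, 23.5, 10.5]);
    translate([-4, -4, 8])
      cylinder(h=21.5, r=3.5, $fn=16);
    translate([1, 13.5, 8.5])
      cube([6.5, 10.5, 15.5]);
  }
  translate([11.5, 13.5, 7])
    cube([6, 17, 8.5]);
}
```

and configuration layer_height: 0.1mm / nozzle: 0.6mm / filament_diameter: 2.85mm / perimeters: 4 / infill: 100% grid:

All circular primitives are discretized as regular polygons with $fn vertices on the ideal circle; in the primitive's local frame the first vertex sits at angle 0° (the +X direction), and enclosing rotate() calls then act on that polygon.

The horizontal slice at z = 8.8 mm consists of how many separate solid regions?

2

At z = 8.8 mm: the cube (footprint 8.5×23.5) is included at this height; the r=3.5 cylinder at (-4, -4) gives a regular 16-gon of circumradius 3.5 (constant along its height); the 6.5×10.5 cube at (1, 13.5) contributes its full rectangle; Taking the union: the regions partially overlap (shared area 65.00 mm²), so overlapping operands fuse into one piece — 2 connected regions; the cube at (11.5, 13.5) (footprint 6×17) is included at this height; Taking the first minus the rest: starting from that combined region, the 6×17 cube at (11.5, 13.5) misses the remaining region (no effect) — 2 connected regions. The result has 2 disconnected regions.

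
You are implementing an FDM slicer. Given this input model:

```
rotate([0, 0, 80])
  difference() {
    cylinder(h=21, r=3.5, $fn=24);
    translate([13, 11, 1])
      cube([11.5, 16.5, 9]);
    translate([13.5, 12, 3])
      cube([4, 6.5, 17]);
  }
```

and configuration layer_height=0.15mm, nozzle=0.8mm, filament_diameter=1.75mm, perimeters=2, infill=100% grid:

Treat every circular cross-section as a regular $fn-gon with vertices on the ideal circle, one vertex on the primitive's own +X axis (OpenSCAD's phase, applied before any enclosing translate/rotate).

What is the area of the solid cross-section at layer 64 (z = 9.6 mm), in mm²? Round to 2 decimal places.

38.05 mm²

At z = 9.6 mm: the cylinder: section is a regular 24-gon, circumradius r=3.5 (area = (24/2)·3.500²·sin(360°/24) = 38.05 mm²); the cube at (13, 11) (footprint 11.5×16.5) is included at this height (area 189.75 mm²); the cube at (13.5, 12) is present — its section is the full 4×6.5 rectangle (area 26.00 mm²); Subtracting the remaining from the first: starting from the r=3.5 cylinder (38.05 mm²), the 11.5×16.5 cube at (13, 11) misses the remaining region (no effect); the 4×6.5 cube at (13.5, 12) misses the remaining region (no effect) — area = 38.05 mm²; (rotated 80° about Z; rotation is an isometry so areas/perimeters/island counts are preserved). Overall, the cross-section is a single solid region. Net area = 38.05 mm².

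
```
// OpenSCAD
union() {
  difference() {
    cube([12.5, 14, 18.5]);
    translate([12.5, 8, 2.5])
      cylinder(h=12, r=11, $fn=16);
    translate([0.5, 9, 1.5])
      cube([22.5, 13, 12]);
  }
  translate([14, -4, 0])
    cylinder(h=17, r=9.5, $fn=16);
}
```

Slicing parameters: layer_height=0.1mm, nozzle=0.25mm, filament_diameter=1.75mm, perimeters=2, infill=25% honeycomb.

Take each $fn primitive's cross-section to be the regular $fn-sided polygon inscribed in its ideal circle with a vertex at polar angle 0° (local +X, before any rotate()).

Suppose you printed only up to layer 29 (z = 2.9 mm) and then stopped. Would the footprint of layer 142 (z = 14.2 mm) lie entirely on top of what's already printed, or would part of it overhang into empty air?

Compare the two slices. At z = 2.9: the 12.5×14 cube contributes its full rectangle (area 175.00 mm²); the r=11 cylinder at (12.5, 8) contributes a regular 16-gon of circumradius 11 (area = (16/2)·11.000²·sin(360°/16) = 370.44 mm²); the cube at (0.5, 9) (footprint 22.5×13) is included at this height (area 292.50 mm²); Taking the first minus the rest: starting from the 12.5×14 cube (175.00 mm²), the r=11 cylinder at (12.5, 8) partially overlaps it — only the 139.91 mm² overlap (of its 370.44 mm²) is removed, clipping the outline; the 22.5×13 cube at (0.5, 9) partially overlaps it — only the 9.23 mm² overlap (of its 292.50 mm²) is removed, clipping the outline — area = 25.86 mm²; the r=9.5 cylinder at (14, -4) contributes a regular 16-gon of circumradius 9.5 (area = (16/2)·9.500²·sin(360°/16) = 276.30 mm²); Merging all regions: the 2 present regions are separate (no shared area or edge), so areas and boundary lengths simply add and each stays a separate island — area = 302.15 mm². At z = 14.2: the 12.5×14 cube contributes its full rectangle (area 175.00 mm²); the r=11 cylinder at (12.5, 8) contributes a regular 16-gon of circumradius 11 (area = (16/2)·11.000²·sin(360°/16) = 370.44 mm²); the cube at (0.5, 9) is absent (z outside [1.5, 13.5]); Subtracting the remaining from the first: starting from the 12.5×14 cube (175.00 mm²), the r=11 cylinder at (12.5, 8) partially overlaps it — only the 139.91 mm² overlap (of its 370.44 mm²) is removed, clipping the outline — area = 35.09 mm²; the cylinder at (14, -4): section is a regular 16-gon, circumradius r=9.5 (area = (16/2)·9.500²·sin(360°/16) = 276.30 mm²); Taking the union: the 2 present regions are separate (no shared area or edge), so areas and boundary lengths simply add and each stays a separate island — area = 311.39 mm². Checking containment: at z = 14.2 the cross-section extends beyond the z = 2.9 cross-section by about 9.23 mm².

part overhangs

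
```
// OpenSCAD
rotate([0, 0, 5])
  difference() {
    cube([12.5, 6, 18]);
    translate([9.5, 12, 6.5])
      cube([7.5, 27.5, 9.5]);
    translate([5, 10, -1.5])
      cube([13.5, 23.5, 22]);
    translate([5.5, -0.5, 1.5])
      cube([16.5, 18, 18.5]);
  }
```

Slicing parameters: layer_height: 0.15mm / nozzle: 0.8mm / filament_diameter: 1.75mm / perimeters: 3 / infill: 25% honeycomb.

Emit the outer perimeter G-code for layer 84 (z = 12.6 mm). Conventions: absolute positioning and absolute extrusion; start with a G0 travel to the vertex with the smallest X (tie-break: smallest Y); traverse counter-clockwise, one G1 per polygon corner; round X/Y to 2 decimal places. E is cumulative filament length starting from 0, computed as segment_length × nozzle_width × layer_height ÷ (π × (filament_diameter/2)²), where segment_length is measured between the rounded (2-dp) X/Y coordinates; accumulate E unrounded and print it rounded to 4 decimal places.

G0 X-0.52 Y5.98 Z12.60
G1 X0.00 Y0.00 E0.2995
G1 X5.48 Y0.48 E0.5739
G1 X4.96 Y6.46 E0.8734
G1 X-0.52 Y5.98 E1.1478

At z = 12.6 mm: the cube is present — its section is the full 12.5×6 rectangle; the cube at (9.5, 12) (footprint 7.5×27.5) is included at this height; the 13.5×23.5 cube at (5, 10) contributes its full rectangle; the 16.5×18 cube at (5.5, -0.5) contributes its full rectangle; Taking the first minus the rest: starting from the 12.5×6 cube, the 7.5×27.5 cube at (9.5, 12) misses the remaining region (no effect); the 13.5×23.5 cube at (5, 10) misses the remaining region (no effect); the 16.5×18 cube at (5.5, -0.5) partially overlaps it — only the 42.00 mm² overlap (of its 297.00 mm²) is removed, clipping the outline — 1 connected region; (whole slice rotated 5° about Z — lengths, areas and connectivity unchanged). The outline is a single polygon with 4 vertices. Extrusion per mm of travel: 0.8 × 0.15 / (π × 0.875²) = 0.049890. Accumulating E over each segment gives final E = 1.1478.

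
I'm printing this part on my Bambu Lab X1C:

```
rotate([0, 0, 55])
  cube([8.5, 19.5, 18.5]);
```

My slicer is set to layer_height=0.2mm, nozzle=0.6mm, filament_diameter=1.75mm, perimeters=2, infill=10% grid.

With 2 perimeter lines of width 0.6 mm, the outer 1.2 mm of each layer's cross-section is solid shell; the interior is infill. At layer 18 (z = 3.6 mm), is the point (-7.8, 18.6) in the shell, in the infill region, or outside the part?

At z = 3.6 mm: the 8.5×19.5 cube contributes its full rectangle; (whole slice rotated 55° about Z — lengths, areas and connectivity unchanged). Overall, the cross-section is a single solid region. Undo the 55° rotation: the query point maps to (10.762, 17.058) in the un-rotated model frame. The nearest boundary edge runs (8.50, 0.00)→(8.50, 19.50); distance from the point to it = 2.26 mm. The point is not inside any of the regions above, so it lies outside the cross-section (2.26 mm from the nearest boundary).

outside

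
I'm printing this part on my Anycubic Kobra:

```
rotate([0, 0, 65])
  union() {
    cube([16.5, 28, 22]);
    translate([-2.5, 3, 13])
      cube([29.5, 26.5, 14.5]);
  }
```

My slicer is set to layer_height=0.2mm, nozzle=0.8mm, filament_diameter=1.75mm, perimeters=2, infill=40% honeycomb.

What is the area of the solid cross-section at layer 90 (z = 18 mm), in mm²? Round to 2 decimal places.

At z = 18 mm: the cube is present — its section is the full 16.5×28 rectangle (area 462.00 mm²); the 29.5×26.5 cube at (-2.5, 3) contributes its full rectangle (area 781.75 mm²); Combining (union): the regions partially overlap — summed areas 1243.75 mm² minus the doubly-counted overlap 412.50 mm² gives 831.25 mm² — area = 831.25 mm²; (whole slice rotated 65° about Z — lengths, areas and connectivity unchanged). Overall, the cross-section is a single solid region. Net area = 831.25 mm².

831.25 mm²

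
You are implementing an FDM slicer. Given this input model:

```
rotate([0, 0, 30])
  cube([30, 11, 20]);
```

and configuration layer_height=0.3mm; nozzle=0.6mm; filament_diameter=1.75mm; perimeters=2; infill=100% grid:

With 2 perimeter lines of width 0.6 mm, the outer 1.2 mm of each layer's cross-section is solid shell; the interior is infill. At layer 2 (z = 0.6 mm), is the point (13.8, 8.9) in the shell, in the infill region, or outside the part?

shell

At z = 0.6 mm: the cube (footprint 30×11) is included at this height; (rotated 30° about Z; rotation is an isometry so areas/perimeters/island counts are preserved). Overall, the cross-section is a single solid region. Undo the 30° rotation: the query point maps to (16.401, 0.808) in the un-rotated model frame. The nearest boundary edge runs (0.00, 0.00)→(30.00, 0.00); distance from the point to it = 0.81 mm. The point is inside the cross-section, 0.81 mm from the nearest boundary — within the 1.2 mm shell band (2 × 0.6).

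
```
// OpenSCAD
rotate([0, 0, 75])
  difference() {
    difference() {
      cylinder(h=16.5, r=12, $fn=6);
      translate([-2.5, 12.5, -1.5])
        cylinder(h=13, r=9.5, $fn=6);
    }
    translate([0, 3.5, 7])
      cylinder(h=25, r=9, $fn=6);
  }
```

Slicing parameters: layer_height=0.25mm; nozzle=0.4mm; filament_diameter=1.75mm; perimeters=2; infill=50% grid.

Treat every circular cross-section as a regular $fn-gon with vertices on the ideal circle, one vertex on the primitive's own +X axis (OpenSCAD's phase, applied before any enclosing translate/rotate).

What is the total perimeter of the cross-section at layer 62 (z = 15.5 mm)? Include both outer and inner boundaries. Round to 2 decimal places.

At z = 15.5 mm: the cylinder: section is a regular 6-gon, circumradius r=12 (perimeter = 2·6·12.000·sin(180°/6) = 72.00 mm); the cylinder at (-2.5, 12.5) is not intersected at this z (z outside [-1.5, 11.5]); Taking the first minus the rest: none of the subtracted shapes is present at this height, so the r=12 cylinder is unchanged — boundary = 72.00 mm; the r=9 cylinder at (0, 3.5) contributes a regular 6-gon of circumradius 9 (perimeter = 2·6·9.000·sin(180°/6) = 54.00 mm); Taking the first minus the rest: starting from that combined region, the r=9 cylinder at (0, 3.5) partially overlaps it — only the 201.86 mm² overlap (of its 210.44 mm²) is removed, clipping the outline — boundary = 104.88 mm; (rotated 75° about Z; rotation is an isometry so areas/perimeters/island counts are preserved). Overall, the cross-section is a single solid region. Total boundary length (outer) = 104.88 mm.

104.88 mm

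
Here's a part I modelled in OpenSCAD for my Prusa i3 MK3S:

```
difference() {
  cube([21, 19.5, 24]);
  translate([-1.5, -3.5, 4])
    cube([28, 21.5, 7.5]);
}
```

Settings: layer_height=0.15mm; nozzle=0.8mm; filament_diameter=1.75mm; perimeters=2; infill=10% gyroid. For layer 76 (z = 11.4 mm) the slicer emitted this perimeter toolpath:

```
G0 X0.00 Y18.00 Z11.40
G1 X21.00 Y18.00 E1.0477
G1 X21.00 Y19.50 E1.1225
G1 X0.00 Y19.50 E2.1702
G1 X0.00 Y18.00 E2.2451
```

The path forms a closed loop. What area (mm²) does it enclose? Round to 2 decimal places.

31.50 mm²

Apply the shoelace formula to the sequence of (X, Y) vertices; enclosed area = 31.50 mm².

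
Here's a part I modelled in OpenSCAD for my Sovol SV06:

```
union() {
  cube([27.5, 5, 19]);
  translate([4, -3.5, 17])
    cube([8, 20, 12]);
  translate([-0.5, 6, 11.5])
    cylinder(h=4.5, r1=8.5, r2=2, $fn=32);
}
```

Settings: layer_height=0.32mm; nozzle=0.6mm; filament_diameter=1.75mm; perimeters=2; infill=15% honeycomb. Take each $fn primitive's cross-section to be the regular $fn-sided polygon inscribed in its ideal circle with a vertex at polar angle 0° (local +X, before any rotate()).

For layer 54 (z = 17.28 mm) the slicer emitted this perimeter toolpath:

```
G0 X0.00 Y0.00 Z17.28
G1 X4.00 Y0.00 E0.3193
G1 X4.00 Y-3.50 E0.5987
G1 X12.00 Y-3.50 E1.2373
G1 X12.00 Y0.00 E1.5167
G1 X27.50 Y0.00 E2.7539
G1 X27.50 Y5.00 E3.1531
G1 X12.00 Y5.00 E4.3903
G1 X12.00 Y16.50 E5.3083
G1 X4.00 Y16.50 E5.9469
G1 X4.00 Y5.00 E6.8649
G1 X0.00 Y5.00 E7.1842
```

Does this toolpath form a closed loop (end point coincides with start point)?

Start point (G0): (0.00, 0.00). End point (last G1): the path does not return to the start — open.

no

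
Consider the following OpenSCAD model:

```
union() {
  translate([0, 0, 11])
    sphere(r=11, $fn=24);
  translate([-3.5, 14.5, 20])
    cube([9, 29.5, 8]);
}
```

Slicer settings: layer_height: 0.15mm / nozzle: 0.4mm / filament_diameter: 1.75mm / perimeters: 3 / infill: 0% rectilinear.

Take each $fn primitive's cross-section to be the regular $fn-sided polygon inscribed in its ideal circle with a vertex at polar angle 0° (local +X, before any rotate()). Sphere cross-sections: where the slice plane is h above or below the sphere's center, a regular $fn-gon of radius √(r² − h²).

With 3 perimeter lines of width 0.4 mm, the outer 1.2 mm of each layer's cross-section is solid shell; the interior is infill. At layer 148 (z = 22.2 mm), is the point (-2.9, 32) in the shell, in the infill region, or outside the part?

shell

At z = 22.2 mm: the sphere is not intersected at this z (|z−center|=11.200 > r=11); the cube at (-3.5, 14.5) (footprint 9×29.5) is included at this height; Taking the union: only the 9×29.5 cube at (-3.5, 14.5) is present, so the union is just that shape — 1 connected region. Overall, the cross-section is a single solid region. The nearest boundary edge runs (-3.50, 44.00)→(-3.50, 14.50); distance from the point to it = 0.60 mm. The point is inside the cross-section, 0.60 mm from the nearest boundary — within the 1.2 mm shell band (3 × 0.4).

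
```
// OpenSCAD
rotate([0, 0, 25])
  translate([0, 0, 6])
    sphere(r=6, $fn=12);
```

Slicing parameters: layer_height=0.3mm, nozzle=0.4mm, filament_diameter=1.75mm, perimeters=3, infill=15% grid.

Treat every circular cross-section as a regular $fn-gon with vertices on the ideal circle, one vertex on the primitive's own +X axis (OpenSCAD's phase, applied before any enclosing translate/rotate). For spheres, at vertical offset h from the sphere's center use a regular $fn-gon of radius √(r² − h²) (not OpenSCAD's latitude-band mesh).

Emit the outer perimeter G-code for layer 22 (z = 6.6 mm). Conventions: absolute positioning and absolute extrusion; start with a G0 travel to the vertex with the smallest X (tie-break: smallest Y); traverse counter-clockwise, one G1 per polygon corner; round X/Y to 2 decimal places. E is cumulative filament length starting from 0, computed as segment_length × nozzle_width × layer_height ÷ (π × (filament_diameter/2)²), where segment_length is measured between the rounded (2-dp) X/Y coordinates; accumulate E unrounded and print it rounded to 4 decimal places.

At z = 6.6 mm: the r=6 sphere contributes a regular 12-gon of circumradius √(6²−0.6²) = 5.970; (whole slice rotated 25° about Z — lengths, areas and connectivity unchanged). The outline is a single polygon with 12 vertices. Extrusion per mm of travel: 0.4 × 0.3 / (π × 0.875²) = 0.049890. Accumulating E over each segment gives final E = 1.8499.

G0 X-5.95 Y0.52 Z6.60
G1 X-5.41 Y-2.52 E0.1540
G1 X-3.42 Y-4.89 E0.3084
G1 X-0.52 Y-5.95 E0.4625
G1 X2.52 Y-5.41 E0.6165
G1 X4.89 Y-3.42 E0.7709
G1 X5.95 Y-0.52 E0.9250
G1 X5.41 Y2.52 E1.0790
G1 X3.42 Y4.89 E1.2334
G1 X0.52 Y5.95 E1.3874
G1 X-2.52 Y5.41 E1.5415
G1 X-4.89 Y3.42 E1.6959
G1 X-5.95 Y0.52 E1.8499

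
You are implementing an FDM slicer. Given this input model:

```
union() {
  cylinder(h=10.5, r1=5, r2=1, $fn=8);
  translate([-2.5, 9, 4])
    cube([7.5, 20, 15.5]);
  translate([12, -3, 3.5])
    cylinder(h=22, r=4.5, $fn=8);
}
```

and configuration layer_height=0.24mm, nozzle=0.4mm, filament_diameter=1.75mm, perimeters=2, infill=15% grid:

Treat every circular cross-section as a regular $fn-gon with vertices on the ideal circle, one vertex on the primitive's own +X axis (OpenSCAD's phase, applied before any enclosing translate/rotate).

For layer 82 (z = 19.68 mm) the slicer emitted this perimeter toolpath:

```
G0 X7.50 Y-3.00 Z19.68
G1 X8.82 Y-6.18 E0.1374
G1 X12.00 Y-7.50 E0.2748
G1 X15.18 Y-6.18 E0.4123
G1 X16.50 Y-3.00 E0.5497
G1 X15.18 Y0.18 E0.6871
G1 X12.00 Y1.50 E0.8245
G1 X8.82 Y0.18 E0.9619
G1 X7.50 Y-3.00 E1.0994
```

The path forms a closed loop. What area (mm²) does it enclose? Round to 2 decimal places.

Apply the shoelace formula to the sequence of (X, Y) vertices; enclosed area = 57.24 mm².

57.24 mm²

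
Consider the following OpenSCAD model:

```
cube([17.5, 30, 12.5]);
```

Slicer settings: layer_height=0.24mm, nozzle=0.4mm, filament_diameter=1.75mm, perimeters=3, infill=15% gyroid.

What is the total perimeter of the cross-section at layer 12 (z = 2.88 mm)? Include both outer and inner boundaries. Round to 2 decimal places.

At z = 2.88 mm: the cube is present — its section is the full 17.5×30 rectangle (perimeter 95.00 mm). Overall, the cross-section is a single solid region. Total boundary length (outer) = 95.00 mm.

95.00 mm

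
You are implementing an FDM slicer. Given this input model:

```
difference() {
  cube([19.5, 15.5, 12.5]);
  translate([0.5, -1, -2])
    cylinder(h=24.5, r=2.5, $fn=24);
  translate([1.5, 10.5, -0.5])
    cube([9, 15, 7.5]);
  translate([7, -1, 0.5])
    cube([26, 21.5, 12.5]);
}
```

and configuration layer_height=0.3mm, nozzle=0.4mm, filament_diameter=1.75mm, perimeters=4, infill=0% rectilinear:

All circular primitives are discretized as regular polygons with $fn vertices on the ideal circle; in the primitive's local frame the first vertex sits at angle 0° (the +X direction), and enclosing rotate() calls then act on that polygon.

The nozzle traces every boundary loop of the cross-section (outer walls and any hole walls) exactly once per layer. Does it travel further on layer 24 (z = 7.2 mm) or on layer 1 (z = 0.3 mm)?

layer 1 (z = 0.3 mm)

Layer 24 (z = 7.2): the 19.5×15.5 cube contributes its full rectangle (perimeter 70.00 mm); the r=2.5 cylinder at (0.5, -1) contributes a regular 24-gon of circumradius 2.5 (perimeter = 2·24·2.500·sin(180°/24) = 15.66 mm); the cube at (1.5, 10.5) does not reach this height (z outside [-0.5, 7]); the cube at (7, -1) is present — its section is the full 26×21.5 rectangle (perimeter 95.00 mm); After the difference (first − rest): starting from the 19.5×15.5 cube, the r=2.5 cylinder at (0.5, -1) partially overlaps it — only the 3.17 mm² overlap (of its 19.41 mm²) is removed, clipping the outline; the 26×21.5 cube at (7, -1) partially overlaps it — only the 193.75 mm² overlap (of its 559.00 mm²) is removed, clipping the outline — boundary = 44.18 mm. So its perimeter = 44.18 mm. Layer 1 (z = 0.3): the 19.5×15.5 cube contributes its full rectangle (perimeter 70.00 mm); the r=2.5 cylinder at (0.5, -1) contributes a regular 24-gon of circumradius 2.5 (perimeter = 2·24·2.500·sin(180°/24) = 15.66 mm); the cube at (1.5, 10.5) is present — its section is the full 9×15 rectangle (perimeter 48.00 mm); the cube at (7, -1) is not intersected at this z (z outside [0.5, 13]); After the difference (first − rest): starting from the 19.5×15.5 cube, the r=2.5 cylinder at (0.5, -1) partially overlaps it — only the 3.17 mm² overlap (of its 19.41 mm²) is removed, clipping the outline; the 9×15 cube at (1.5, 10.5) partially overlaps it — only the 45.00 mm² overlap (of its 135.00 mm²) is removed, clipping the outline — boundary = 79.18 mm. So its perimeter = 79.18 mm. Layer 1 is larger (79.18 vs 44.18 mm).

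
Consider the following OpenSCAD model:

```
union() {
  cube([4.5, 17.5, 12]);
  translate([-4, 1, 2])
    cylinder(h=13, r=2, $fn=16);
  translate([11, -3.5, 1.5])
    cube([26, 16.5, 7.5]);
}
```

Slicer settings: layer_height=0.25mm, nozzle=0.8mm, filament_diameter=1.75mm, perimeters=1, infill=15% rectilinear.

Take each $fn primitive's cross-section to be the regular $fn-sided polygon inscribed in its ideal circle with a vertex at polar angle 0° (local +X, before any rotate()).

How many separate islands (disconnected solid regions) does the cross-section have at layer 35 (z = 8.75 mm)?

At z = 8.75 mm: the cube (footprint 4.5×17.5) is included at this height; the r=2 cylinder at (-4, 1) gives a regular 16-gon of circumradius 2 (constant along its height); the cube at (11, -3.5) (footprint 26×16.5) is included at this height; Combining (union): the 3 present regions are separate (no shared area or edge), so areas and boundary lengths simply add and each stays a separate island — 3 connected regions. Overall, the cross-section has 3 separate islands. Island count = 3.

3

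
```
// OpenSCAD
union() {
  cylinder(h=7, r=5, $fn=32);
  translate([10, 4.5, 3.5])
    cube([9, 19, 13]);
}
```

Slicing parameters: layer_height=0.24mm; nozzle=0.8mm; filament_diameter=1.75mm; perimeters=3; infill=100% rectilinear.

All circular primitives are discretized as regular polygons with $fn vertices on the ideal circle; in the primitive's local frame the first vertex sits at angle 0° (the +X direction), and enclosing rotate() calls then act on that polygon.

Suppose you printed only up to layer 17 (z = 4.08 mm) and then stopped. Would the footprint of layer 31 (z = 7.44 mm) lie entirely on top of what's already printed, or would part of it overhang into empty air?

Compare the two slices. At z = 4.08: the r=5 cylinder gives a regular 32-gon of circumradius 5 (constant along its height) (area = (32/2)·5.000²·sin(360°/32) = 78.04 mm²); the cube at (10, 4.5) (footprint 9×19) is included at this height (area 171.00 mm²); Combining (union): the 2 present regions are separate (no shared area or edge), so areas and boundary lengths simply add and each stays a separate island — area = 249.04 mm². At z = 7.44: the cylinder is not intersected at this z (z outside [0, 7]); the 9×19 cube at (10, 4.5) contributes its full rectangle (area 171.00 mm²); Merging all regions: only the 9×19 cube at (10, 4.5) is present, so the union is just that shape — area = 171.00 mm². Checking containment: the cross-section at z = 7.44 is a subset of the cross-section at z = 4.08.

entirely on top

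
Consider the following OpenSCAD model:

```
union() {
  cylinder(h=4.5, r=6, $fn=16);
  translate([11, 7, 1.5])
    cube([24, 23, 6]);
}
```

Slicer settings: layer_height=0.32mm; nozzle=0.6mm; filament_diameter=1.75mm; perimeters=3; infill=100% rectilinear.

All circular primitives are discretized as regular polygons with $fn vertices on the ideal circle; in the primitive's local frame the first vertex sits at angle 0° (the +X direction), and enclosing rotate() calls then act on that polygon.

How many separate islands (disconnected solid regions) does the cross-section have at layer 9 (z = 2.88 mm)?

2

At z = 2.88 mm: the cylinder: section is a regular 16-gon, circumradius r=6; the cube at (11, 7) (footprint 24×23) is included at this height; Taking the union: the 2 present regions are separate (no shared area or edge), so areas and boundary lengths simply add and each stays a separate island — 2 connected regions. Overall, the cross-section has 2 separate islands. Island count = 2.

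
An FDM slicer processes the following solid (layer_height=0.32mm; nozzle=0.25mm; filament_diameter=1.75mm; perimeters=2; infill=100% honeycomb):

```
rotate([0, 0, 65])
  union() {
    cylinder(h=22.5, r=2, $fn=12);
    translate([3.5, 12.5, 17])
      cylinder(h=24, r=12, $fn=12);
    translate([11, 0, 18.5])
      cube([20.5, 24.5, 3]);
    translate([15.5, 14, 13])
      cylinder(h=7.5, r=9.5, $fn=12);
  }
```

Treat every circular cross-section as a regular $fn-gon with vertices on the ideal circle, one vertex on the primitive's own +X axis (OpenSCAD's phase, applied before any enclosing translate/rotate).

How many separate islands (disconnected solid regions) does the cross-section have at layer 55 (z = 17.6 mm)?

At z = 17.6 mm: the r=2 cylinder contributes a regular 12-gon of circumradius 2; the r=12 cylinder at (3.5, 12.5) gives a regular 12-gon of circumradius 12 (constant along its height); the cube at (11, 0) is absent (z outside [18.5, 21.5]); the cylinder at (15.5, 14): section is a regular 12-gon, circumradius r=9.5; Taking the union: the regions partially overlap (shared area 107.09 mm²), so overlapping operands fuse into one piece — 1 connected region; (whole slice rotated 65° about Z — lengths, areas and connectivity unchanged). Overall, the cross-section is a single solid region. Island count = 1.

1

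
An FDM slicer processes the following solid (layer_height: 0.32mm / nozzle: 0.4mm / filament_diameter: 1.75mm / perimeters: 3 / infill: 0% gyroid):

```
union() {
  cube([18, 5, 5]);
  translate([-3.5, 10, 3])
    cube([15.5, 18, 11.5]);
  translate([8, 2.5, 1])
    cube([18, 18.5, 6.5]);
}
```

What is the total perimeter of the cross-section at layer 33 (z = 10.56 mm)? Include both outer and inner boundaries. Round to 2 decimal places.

At z = 10.56 mm: the cube does not reach this height (z outside [0, 5]); the 15.5×18 cube at (-3.5, 10) contributes its full rectangle (perimeter 67.00 mm); the cube at (8, 2.5) is not intersected at this z (z outside [1, 7.5]); Taking the union: only the 15.5×18 cube at (-3.5, 10) is present, so the union is just that shape — boundary = 67.00 mm. Overall, the cross-section is a single solid region. Total boundary length (outer) = 67.00 mm.

67.00 mm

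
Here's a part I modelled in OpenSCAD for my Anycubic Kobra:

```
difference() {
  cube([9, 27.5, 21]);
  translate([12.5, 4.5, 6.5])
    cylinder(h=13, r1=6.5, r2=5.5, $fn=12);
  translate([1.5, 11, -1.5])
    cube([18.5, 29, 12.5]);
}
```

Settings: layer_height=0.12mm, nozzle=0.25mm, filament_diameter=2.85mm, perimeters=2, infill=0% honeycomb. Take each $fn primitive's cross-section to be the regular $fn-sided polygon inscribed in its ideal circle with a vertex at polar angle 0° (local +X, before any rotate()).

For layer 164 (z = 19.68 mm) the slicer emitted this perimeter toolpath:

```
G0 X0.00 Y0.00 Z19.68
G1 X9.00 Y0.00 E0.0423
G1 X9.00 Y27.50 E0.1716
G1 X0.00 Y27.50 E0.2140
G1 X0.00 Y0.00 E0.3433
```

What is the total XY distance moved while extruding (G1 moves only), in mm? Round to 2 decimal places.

Sum the Euclidean lengths of each G1 segment: total = 73.00 mm.

73.00 mm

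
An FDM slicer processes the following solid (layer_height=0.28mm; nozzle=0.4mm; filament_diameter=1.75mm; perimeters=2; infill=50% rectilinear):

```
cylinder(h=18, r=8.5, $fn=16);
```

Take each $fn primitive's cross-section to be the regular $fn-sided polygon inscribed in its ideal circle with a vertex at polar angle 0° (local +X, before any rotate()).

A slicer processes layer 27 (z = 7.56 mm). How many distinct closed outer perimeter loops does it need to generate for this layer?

At z = 7.56 mm: the r=8.5 cylinder gives a regular 16-gon of circumradius 8.5 (constant along its height). The result has 1 disconnected region.

1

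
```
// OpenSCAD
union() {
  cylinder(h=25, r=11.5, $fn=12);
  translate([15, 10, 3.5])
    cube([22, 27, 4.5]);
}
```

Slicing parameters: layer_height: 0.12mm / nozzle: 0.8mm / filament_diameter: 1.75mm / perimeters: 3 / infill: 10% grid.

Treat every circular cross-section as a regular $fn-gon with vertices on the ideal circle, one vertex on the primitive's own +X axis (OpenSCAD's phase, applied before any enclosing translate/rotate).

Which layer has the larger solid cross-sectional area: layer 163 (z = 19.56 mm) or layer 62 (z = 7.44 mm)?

layer 62 (z = 7.44 mm)

Layer 163 (z = 19.56): the r=11.5 cylinder gives a regular 12-gon of circumradius 11.5 (constant along its height) (area = (12/2)·11.500²·sin(360°/12) = 396.75 mm²); the cube at (15, 10) is absent (z outside [3.5, 8]); Taking the union: only the r=11.5 cylinder is present, so the union is just that shape — area = 396.75 mm². So its area = 396.75 mm². Layer 62 (z = 7.44): the cylinder: section is a regular 12-gon, circumradius r=11.5 (area = (12/2)·11.500²·sin(360°/12) = 396.75 mm²); the 22×27 cube at (15, 10) contributes its full rectangle (area 594.00 mm²); Taking the union: the 2 present regions are separate (no shared area or edge), so areas and boundary lengths simply add and each stays a separate island — area = 990.75 mm². So its area = 990.75 mm². Layer 62 is larger (990.75 vs 396.75 mm²).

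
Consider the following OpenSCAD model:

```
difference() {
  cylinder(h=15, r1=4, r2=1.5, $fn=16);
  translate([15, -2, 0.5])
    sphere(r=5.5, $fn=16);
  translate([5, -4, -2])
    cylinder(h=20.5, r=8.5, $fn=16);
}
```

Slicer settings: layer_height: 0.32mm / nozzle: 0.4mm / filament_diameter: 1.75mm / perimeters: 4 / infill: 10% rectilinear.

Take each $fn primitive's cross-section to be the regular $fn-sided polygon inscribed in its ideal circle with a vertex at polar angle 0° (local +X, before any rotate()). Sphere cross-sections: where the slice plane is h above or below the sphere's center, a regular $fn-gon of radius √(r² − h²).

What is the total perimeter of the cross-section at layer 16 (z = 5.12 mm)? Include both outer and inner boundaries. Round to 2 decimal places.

12.13 mm

At z = 5.12 mm: the cone (r1=4→r2=1.5) has section circumradius 3.147 here — a regular 16-gon (perimeter = 2·16·3.147·sin(180°/16) = 19.64 mm); the sphere at (15, -2): section is a regular 16-gon, circumradius = √(r²−h²) = √(5.5²−4.62²) = 2.984 (perimeter = 2·16·2.984·sin(180°/16) = 18.63 mm); the cylinder at (5, -4): section is a regular 16-gon, circumradius r=8.5 (perimeter = 2·16·8.500·sin(180°/16) = 53.06 mm); Subtracting the remaining from the first: starting from the cone, the r=5.5 sphere at (15, -2) misses the remaining region (no effect); the r=8.5 cylinder at (5, -4) partially overlaps it — only the 25.96 mm² overlap (of its 221.19 mm²) is removed, clipping the outline — boundary = 12.13 mm. Overall, the cross-section is a single solid region. Total boundary length (outer) = 12.13 mm.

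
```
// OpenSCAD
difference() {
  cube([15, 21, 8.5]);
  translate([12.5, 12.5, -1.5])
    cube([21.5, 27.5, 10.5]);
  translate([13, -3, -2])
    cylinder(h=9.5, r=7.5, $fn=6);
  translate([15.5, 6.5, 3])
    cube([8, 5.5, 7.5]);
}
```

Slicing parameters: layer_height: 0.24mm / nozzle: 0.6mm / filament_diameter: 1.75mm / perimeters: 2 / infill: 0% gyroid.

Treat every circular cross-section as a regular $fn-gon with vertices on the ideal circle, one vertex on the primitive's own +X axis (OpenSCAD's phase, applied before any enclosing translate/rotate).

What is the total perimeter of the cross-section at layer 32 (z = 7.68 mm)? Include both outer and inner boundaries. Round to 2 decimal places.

72.00 mm

At z = 7.68 mm: the 15×21 cube contributes its full rectangle (perimeter 72.00 mm); the cube at (12.5, 12.5) (footprint 21.5×27.5) is included at this height (perimeter 98.00 mm); the cylinder at (13, -3) is not intersected at this z (z outside [-2, 7.5]); the cube at (15.5, 6.5) (footprint 8×5.5) is included at this height (perimeter 27.00 mm); Taking the first minus the rest: starting from the 15×21 cube, the 21.5×27.5 cube at (12.5, 12.5) partially overlaps it — only the 21.25 mm² overlap (of its 591.25 mm²) is removed, clipping the outline; the 8×5.5 cube at (15.5, 6.5) misses the remaining region (no effect) — boundary = 72.00 mm. Overall, the cross-section is a single solid region. Total boundary length (outer) = 72.00 mm.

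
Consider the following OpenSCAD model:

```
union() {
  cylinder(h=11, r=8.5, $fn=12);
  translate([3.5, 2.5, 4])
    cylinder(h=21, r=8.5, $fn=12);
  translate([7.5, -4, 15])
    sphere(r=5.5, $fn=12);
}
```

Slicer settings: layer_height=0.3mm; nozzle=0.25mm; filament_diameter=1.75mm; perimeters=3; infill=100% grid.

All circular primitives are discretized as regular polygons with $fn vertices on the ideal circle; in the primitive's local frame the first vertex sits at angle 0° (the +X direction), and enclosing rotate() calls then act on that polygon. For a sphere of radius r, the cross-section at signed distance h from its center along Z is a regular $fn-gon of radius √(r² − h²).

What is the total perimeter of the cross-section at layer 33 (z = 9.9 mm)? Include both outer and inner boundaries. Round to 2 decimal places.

At z = 9.9 mm: the r=8.5 cylinder contributes a regular 12-gon of circumradius 8.5 (perimeter = 2·12·8.500·sin(180°/12) = 52.80 mm); the cylinder at (3.5, 2.5): section is a regular 12-gon, circumradius r=8.5 (perimeter = 2·12·8.500·sin(180°/12) = 52.80 mm); the r=5.5 sphere at (7.5, -4) contributes a regular 12-gon of circumradius √(5.5²−5.1²) = 2.059 (perimeter = 2·12·2.059·sin(180°/12) = 12.79 mm); Taking the union: the regions partially overlap (shared area 154.90 mm²), so the edge portions inside another operand are dropped and the merged outline is re-measured after clipping — boundary = 63.13 mm. Overall, the cross-section is a single solid region. Total boundary length (outer) = 63.13 mm.

63.13 mm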